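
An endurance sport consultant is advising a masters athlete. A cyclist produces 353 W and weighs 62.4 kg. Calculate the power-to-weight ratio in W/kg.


P/W = power / mass
= 353 / 62.4
= 5.657 W/kg

5.657 W/kg


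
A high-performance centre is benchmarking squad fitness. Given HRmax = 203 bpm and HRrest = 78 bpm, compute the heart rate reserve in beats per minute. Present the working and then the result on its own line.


Heart rate reserve = maximum HR minus resting HR
HRR = 203 - 78 = 125 bpm

125 bpm


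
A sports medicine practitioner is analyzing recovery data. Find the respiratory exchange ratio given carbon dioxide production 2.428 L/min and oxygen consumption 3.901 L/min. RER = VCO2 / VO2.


VCO2 = 2.428 L/min
VO2 = 3.901 L/min
RER = 2.428 / 3.901 = 0.6224

0.6224


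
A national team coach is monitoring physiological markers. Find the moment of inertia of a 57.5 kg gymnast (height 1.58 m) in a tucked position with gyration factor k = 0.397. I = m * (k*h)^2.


Radius of gyration = 0.397 * 1.58 = 0.62726 m
I = 57.5 * 0.62726^2
= 57.5 * 0.393455
= 22.624 kg*m^2

22.624 kg*m^2


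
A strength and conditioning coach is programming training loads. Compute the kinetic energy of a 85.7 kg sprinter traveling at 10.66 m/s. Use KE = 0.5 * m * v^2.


Velocity squared = 113.6356
KE = 0.5 * 85.7 * 113.6356 = 4869.29 J

4869.29 J


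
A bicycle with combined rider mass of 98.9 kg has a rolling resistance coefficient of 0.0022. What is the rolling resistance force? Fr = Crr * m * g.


Fr = 0.0022 * 98.9 * 9.81
= 0.21758 * 9.81
= 2.134 N

2.134 N


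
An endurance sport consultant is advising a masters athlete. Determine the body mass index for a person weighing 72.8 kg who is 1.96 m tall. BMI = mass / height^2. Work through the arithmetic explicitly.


BMI = mass / height^2
= 72.8 / 1.96^2
= 72.8 / 3.8416
= 18.95 kg/m^2

18.95 kg/m^2


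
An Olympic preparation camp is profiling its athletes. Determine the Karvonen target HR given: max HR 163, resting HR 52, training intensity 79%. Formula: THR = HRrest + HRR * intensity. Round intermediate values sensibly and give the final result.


HRR = HRmax - HRrest = 163 - 52 = 111
THR = 52 + 111 * 0.79
= 139.69 bpm

139.69 bpm


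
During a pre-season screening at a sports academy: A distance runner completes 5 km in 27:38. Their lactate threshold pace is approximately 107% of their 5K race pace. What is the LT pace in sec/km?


Convert to seconds: 27 min 38 s = 1658 s
Pace per km = 1658 / 5 = 331.6 s/km
LT pace = 331.6 * 1.07 = 354.81 s/km

354.81 s/km


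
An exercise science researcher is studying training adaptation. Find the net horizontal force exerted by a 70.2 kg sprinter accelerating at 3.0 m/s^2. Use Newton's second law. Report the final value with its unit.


Newton's second law: F = m * a
F = 70.2 * 3.0 = 210.6 N

210.6 N


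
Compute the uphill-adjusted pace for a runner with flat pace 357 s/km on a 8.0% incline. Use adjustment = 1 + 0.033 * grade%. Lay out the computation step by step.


Adjustment factor = 1 + 0.033 * 8.0 = 1.264
Grade-adjusted pace = 357 * 1.264 = 451.25 s/km

451.25 s/km


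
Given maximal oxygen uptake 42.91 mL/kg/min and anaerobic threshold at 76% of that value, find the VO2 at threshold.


Percentage as decimal = 0.76
VO2 at AT = 42.91 * 0.76 = 32.61 mL/kg/min

32.61 mL/kg/min


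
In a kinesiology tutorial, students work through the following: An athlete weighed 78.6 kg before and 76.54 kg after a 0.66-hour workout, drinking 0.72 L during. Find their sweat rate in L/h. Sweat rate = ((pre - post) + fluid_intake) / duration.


Body mass change = 2.06 kg
Total sweat loss = 2.06 + 0.72 = 2.78 L
Rate = 2.78 / 0.66 = 4.212 L/h

4.212 L/h


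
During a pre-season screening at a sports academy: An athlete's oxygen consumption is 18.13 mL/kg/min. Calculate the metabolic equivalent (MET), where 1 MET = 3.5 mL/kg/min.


MET = VO2 / 3.5
= 18.13 / 3.5
= 5.18 METs

5.18 METs


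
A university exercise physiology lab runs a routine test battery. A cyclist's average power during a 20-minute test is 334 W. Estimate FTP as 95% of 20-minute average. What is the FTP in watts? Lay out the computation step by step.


FTP = 20-min power * 0.95
= 334 * 0.95
= 317.3 W

317.3 W


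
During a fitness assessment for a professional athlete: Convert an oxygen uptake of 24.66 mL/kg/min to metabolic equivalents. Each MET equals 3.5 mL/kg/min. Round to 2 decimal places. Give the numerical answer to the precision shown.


One MET = 3.5 mL/kg/min
Number of METs = 24.66 / 3.5
= 7.05 METs

7.05 METs


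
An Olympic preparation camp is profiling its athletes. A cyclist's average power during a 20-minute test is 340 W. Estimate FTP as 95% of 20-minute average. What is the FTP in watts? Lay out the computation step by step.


FTP = 20-min power * 0.95
= 340 * 0.95
= 323.0 W

323.0 W


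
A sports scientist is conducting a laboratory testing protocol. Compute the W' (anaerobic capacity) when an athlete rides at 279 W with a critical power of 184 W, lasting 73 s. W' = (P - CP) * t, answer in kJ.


Above-CP power = 95 W
Duration = 73 s
W' = 95 * 73 = 6935 J
Convert: 6935 / 1000 = 6.935 kJ

6.935 kJ


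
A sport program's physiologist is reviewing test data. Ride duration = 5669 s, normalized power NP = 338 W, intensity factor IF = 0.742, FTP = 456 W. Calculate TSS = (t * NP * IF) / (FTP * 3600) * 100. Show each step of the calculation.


Numerator = 5669 * 338 * 0.742 = 1421762.524
Denominator = 456 * 3600 = 1641600
TSS = 1421762.524 / 1641600 * 100
= 86.61

86.61 TSS


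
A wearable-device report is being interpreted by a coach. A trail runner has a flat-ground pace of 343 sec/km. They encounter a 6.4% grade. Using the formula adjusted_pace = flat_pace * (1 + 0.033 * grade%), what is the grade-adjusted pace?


Grade factor = 1 + 0.033 * 6.4 = 1.2112
Adjusted = 343 * 1.2112 = 415.44 sec/km

415.44 s/km


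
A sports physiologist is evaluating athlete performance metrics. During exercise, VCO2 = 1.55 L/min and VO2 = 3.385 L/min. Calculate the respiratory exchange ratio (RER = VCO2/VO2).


RER = VCO2 / VO2
= 1.55 / 3.385
= 0.4579

0.4579


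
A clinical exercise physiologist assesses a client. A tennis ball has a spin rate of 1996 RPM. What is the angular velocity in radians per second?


Convert RPM to rad/s: multiply by 2*pi and divide by 60
omega = 1996 * 2 * pi / 60
= 209.021 rad/s

209.021 rad/s


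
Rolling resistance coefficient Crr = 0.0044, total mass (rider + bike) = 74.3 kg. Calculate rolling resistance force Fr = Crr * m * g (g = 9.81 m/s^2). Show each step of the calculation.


Fr = Crr * m * g
= 0.0044 * 74.3 * 9.81
= 3.207 N

3.207 N


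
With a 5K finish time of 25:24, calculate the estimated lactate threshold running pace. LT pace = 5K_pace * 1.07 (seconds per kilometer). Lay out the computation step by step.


Race duration = 1524 s for 5 km
Average pace = 1524 / 5 = 304.8 s/km
LT pace = 304.8 * 1.07
= 326.14 s/km

326.14 s/km


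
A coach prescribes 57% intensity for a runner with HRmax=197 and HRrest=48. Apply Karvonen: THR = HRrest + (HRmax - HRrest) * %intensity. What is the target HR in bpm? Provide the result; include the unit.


Heart rate reserve = 197 - 48 = 149
Intensity fraction = 57 / 100 = 0.57
THR = 48 + 149 * 0.57 = 132.93 bpm

132.93 bpm


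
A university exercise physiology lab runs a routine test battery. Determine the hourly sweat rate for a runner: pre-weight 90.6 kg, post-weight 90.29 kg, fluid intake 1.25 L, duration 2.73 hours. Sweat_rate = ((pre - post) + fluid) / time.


Mass lost = 90.6 - 90.29 = 0.31 kg
Add fluid consumed: 0.31 + 1.25 = 1.56 L total sweat
Sweat rate = 1.56 / 2.73 = 0.571 L/h

0.571 L/h


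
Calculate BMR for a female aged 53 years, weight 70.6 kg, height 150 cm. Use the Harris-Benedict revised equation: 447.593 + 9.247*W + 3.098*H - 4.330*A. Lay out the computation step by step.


Substituting values:
W term = 9.247 * 70.6 = 652.8382
H term = 3.098 * 150 = 464.7
A term = 4.330 * 53 = 229.49
BMR = 1335.64 kcal/day

1335.64 kcal/day


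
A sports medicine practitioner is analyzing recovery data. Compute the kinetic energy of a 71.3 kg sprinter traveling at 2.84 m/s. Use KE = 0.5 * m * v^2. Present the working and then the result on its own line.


Velocity squared = 8.0656
KE = 0.5 * 71.3 * 8.0656 = 287.54 J

287.54 J


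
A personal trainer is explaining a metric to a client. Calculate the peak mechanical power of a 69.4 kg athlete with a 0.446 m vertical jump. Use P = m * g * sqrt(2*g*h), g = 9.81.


First, sqrt(2gh) = sqrt(2 * 9.81 * 0.446)
= sqrt(8.75052) = 2.958128 m/s
Power = 69.4 * 9.81 * 2.958128 = 2013.93 W

2013.93 W


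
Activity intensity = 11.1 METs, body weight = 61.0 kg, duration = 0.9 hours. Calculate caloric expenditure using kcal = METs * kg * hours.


kcal = 11.1 * 61.0 * 0.9
= 677.1 * 0.9
= 609.39 kcal

609.39 kcal


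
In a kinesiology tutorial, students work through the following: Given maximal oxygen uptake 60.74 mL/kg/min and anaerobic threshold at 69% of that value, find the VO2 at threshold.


Percentage as decimal = 0.69
VO2 at AT = 60.74 * 0.69 = 41.91 mL/kg/min

41.91 mL/kg/min


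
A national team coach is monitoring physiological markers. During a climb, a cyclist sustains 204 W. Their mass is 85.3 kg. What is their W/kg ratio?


Power-to-weight = 204 W / 85.3 kg
= 2.392 W/kg

2.392 W/kg


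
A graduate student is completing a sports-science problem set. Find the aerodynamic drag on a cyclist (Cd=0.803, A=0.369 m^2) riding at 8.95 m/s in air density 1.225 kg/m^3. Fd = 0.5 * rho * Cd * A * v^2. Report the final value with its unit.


Fd = 0.5 * 1.225 * 0.803 * 0.369 * 8.95^2
= 0.5 * 1.225 * 0.803 * 0.369 * 80.1025
= 14.538 N

14.538 N


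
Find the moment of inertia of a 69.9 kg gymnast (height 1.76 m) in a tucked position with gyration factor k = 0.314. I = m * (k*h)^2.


Radius of gyration = 0.314 * 1.76 = 0.55264 m
I = 69.9 * 0.55264^2
= 69.9 * 0.305411
= 21.348 kg*m^2

21.348 kg*m^2


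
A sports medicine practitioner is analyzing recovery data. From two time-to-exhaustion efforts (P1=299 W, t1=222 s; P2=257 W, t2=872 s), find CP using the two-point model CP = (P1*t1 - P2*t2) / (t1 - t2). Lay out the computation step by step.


Work in trial 1 = 66378 J
Work in trial 2 = 224104 J
Delta work = -157726 J
Delta time = -650 s
CP = -157726 / -650 = 242.66 W

242.66 W


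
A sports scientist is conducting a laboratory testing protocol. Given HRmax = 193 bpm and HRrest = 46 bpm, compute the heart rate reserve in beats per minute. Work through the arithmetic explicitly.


Heart rate reserve = maximum HR minus resting HR
HRR = 193 - 46 = 147 bpm

147 bpm


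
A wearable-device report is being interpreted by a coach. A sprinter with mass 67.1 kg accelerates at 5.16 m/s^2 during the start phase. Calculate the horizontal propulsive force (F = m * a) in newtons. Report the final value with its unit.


F = m * a
= 67.1 * 5.16
= 346.24 N

346.24 N


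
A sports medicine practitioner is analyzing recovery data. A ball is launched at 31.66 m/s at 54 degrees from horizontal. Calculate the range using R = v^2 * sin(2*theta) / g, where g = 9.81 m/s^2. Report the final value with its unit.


sin(2 * 54) = sin(108) = 0.951057
v^2 = 31.66^2 = 1002.3556
R = 1002.3556 * 0.951057 / 9.81
= 97.176 m

97.176 m


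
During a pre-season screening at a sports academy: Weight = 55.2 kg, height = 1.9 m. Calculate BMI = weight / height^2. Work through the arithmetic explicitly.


height^2 = 1.9^2 = 3.61
BMI = 55.2 / 3.61 = 15.29 kg/m^2

15.29 kg/m^2


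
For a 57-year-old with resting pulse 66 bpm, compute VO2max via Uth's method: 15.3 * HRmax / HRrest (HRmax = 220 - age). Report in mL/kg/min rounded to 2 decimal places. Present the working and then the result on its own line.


Step 1: HRmax = 220 - 57 = 163 bpm
Step 2: Ratio = 163 / 66 = 2.4697
Step 3: VO2max = 15.3 * 2.4697 = 37.79 mL/kg/min

37.79 mL/kg/min


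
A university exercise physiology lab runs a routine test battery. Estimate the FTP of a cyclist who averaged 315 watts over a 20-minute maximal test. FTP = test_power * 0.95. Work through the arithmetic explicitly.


FTP = 315 * 0.95 = 299.25 W

299.25 W


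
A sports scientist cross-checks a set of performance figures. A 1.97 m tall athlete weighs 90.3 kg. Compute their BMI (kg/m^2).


height^2 = 3.8809 m^2
BMI = 90.3 / 3.8809 = 23.27 kg/m^2

23.27 kg/m^2


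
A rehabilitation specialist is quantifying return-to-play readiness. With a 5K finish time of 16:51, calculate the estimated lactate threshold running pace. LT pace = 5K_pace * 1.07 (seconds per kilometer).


Race duration = 1011 s for 5 km
Average pace = 1011 / 5 = 202.2 s/km
LT pace = 202.2 * 1.07
= 216.35 s/km

216.35 s/km


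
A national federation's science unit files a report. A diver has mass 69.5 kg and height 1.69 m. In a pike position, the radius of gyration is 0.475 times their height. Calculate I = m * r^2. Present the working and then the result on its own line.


r = 0.475 * 1.69 = 0.80275 m
I = m * r^2 = 69.5 * 0.644408 = 44.786 kg*m^2

44.786 kg*m^2


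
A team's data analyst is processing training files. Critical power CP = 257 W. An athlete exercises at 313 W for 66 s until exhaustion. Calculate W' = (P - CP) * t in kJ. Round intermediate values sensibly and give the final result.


P - CP = 313 - 257 = 56 W
W' = 56 * 66 = 3696 J
= 3696 / 1000 = 3.696 kJ

3.696 kJ


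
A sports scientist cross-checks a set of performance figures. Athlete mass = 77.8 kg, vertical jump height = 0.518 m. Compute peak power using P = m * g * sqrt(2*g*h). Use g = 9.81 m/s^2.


sqrt(2 * 9.81 * 0.518) = sqrt(10.16316) = 3.187971 m/s
P = 77.8 * 9.81 * 3.187971
= 2433.12 W

2433.12 W


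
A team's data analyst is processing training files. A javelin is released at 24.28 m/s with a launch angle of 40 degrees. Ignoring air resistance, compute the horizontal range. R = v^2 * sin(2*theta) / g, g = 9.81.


Launch speed squared = 589.5184
sin(2 * 40 deg) = 0.984808
Range = 589.5184 * 0.984808 / 9.81
= 59.181 m

59.181 m


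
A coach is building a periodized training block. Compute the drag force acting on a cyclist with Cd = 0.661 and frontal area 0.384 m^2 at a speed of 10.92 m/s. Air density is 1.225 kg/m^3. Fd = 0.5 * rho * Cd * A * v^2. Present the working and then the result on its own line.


Step 1: v^2 = 119.2464
Step 2: Fd = 0.5 * 1.225 * 0.661 * 0.384 * 119.2464
= 18.539 N

18.539 N


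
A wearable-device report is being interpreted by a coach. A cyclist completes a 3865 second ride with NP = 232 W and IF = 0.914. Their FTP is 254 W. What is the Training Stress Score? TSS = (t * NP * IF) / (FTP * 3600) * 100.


t * NP * IF = 3865 * 232 * 0.914 = 819565.52
FTP * 3600 = 914400
TSS = (819565.52 / 914400) * 100 = 89.63

89.63 TSS


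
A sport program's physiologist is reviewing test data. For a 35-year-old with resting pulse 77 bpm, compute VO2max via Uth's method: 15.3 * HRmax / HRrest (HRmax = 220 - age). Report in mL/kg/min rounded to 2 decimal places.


Step 1: HRmax = 220 - 35 = 185 bpm
Step 2: Ratio = 185 / 77 = 2.4026
Step 3: VO2max = 15.3 * 2.4026 = 36.76 mL/kg/min

36.76 mL/kg/min


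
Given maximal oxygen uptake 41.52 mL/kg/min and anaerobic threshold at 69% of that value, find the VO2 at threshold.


Percentage as decimal = 0.69
VO2 at AT = 41.52 * 0.69 = 28.65 mL/kg/min

28.65 mL/kg/min


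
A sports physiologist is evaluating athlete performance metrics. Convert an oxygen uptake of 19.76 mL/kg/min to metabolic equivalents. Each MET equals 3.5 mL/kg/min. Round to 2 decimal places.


One MET = 3.5 mL/kg/min
Number of METs = 19.76 / 3.5
= 5.65 METs

5.65 METs


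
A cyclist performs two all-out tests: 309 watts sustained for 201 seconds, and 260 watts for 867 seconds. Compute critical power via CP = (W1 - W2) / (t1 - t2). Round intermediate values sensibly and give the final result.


W1 = P1 * t1 = 309 * 201 = 62109 J
W2 = P2 * t2 = 260 * 867 = 225420 J
CP = (62109 - 225420) / (201 - 867)
= 245.21 W

245.21 W


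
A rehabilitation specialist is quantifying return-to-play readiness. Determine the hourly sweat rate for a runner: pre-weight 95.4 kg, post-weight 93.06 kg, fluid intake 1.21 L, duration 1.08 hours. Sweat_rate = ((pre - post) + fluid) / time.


Mass lost = 95.4 - 93.06 = 2.34 kg
Add fluid consumed: 2.34 + 1.21 = 3.55 L total sweat
Sweat rate = 3.55 / 1.08 = 3.287 L/h

3.287 L/h


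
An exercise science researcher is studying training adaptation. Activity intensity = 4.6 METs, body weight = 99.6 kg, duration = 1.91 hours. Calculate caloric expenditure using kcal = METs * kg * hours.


kcal = 4.6 * 99.6 * 1.91
= 458.16 * 1.91
= 875.09 kcal

875.09 kcal


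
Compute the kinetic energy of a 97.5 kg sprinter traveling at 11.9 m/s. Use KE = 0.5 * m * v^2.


Velocity squared = 141.61
KE = 0.5 * 97.5 * 141.61 = 6903.49 J

6903.49 J


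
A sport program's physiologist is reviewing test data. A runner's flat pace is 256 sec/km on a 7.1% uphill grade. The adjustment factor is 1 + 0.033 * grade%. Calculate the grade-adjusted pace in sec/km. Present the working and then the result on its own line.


Factor = 1 + 0.033 * 7.1 = 1.2343
Adjusted pace = 256 * 1.2343
= 315.98 sec/km

315.98 s/km


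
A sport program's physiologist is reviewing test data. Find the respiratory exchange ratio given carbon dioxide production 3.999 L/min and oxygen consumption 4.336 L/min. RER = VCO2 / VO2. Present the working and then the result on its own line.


VCO2 = 3.999 L/min
VO2 = 4.336 L/min
RER = 3.999 / 4.336 = 0.9223

0.9223


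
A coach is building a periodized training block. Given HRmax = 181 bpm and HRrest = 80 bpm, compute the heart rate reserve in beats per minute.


Heart rate reserve = maximum HR minus resting HR
HRR = 181 - 80 = 101 bpm

101 bpm


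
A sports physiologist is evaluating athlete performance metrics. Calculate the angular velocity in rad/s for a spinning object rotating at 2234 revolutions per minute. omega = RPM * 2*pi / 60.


omega = RPM * 2*pi / 60
= 2234 * 6.28318531 / 60
= 233.944 rad/s

233.944 rad/s


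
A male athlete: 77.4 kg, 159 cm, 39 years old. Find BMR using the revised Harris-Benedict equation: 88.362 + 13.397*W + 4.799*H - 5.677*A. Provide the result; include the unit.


Intercept = 88.362
Weight contribution = 13.397 * 77.4 = 1036.9278
Height contribution = 4.799 * 159 = 763.041
Age contribution = 5.677 * 39 = 221.403
BMR = 88.362 + 1036.9278 + 763.041 - 221.403
= 1666.93 kcal/day

1666.93 kcal/day


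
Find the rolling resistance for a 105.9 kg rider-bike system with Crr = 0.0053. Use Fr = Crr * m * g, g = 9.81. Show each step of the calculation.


m * g = 105.9 * 9.81 = 1038.879 N
Fr = 0.0053 * 1038.879 = 5.506 N

5.506 N


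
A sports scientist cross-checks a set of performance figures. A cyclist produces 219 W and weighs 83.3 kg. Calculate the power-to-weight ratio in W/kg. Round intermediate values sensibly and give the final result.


P/W = power / mass
= 219 / 83.3
= 2.629 W/kg

2.629 W/kg


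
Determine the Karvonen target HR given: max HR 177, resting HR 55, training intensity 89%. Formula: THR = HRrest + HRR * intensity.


HRR = HRmax - HRrest = 177 - 55 = 122
THR = 55 + 122 * 0.89
= 163.58 bpm

163.58 bpm


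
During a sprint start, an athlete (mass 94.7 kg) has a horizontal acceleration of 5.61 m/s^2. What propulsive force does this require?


Propulsive force = mass * acceleration
= 94.7 kg * 5.61 m/s^2
= 531.27 N

531.27 N


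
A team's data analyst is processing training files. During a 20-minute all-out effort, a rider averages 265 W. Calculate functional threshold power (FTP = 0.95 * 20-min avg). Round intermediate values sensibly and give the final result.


FTP = 0.95 * 265
= 251.75 W

251.75 W


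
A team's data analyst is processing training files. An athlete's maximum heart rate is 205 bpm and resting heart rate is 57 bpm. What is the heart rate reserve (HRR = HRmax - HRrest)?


HRR = HRmax - HRrest
= 205 - 57
= 148 bpm

148 bpm


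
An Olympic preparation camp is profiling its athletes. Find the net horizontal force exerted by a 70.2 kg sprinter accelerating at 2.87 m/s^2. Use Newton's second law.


Newton's second law: F = m * a
F = 70.2 * 2.87 = 201.47 N

201.47 N


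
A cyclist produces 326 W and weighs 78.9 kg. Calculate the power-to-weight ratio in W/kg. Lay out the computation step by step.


P/W = power / mass
= 326 / 78.9
= 4.132 W/kg

4.132 W/kg


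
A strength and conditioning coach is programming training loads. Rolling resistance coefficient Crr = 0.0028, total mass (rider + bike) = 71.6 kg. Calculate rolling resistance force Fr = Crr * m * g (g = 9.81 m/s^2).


Fr = Crr * m * g
= 0.0028 * 71.6 * 9.81
= 1.967 N

1.967 N


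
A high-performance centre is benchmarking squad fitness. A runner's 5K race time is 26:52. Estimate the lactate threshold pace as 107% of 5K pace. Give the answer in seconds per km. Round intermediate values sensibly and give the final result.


Total race time = 26*60 + 52 = 1612 seconds
5K pace = 1612 / 5 = 322.4 sec/km
LT pace = 322.4 * 1.07 = 344.97 sec/km

344.97 s/km


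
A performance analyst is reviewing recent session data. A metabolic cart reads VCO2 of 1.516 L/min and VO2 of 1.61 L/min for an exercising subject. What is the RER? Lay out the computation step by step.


RER = VCO2 / VO2 = 1.516 / 1.61 = 0.9416

0.9416


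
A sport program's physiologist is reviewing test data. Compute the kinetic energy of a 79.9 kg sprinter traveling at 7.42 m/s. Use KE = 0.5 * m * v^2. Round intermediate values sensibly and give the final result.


Velocity squared = 55.0564
KE = 0.5 * 79.9 * 55.0564 = 2199.5 J

2199.5 J


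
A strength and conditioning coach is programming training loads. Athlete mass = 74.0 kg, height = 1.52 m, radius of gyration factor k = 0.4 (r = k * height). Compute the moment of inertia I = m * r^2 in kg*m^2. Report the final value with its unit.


r = k * height = 0.4 * 1.52 = 0.608 m
r^2 = 0.608^2 = 0.369664
I = 74.0 * 0.369664 = 27.355 kg*m^2

27.355 kg*m^2


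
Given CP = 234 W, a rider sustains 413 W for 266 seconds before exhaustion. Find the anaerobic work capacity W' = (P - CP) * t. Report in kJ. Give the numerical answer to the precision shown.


Excess power = 413 - 234 = 179 W
Work above CP = 179 * 266 = 47614 J
W' = 47.614 kJ

47.614 kJ


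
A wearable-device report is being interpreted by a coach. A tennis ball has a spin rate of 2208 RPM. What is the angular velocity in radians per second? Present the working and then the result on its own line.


Convert RPM to rad/s: multiply by 2*pi and divide by 60
omega = 2208 * 2 * pi / 60
= 231.221 rad/s

231.221 rad/s


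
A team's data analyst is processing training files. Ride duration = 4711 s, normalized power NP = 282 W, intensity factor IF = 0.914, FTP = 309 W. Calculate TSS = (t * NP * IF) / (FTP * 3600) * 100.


Numerator = 4711 * 282 * 0.914 = 1214250.828
Denominator = 309 * 3600 = 1112400
TSS = 1214250.828 / 1112400 * 100
= 109.16

109.16 TSS


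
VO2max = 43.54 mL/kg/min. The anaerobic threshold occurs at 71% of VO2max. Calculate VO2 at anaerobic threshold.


AT fraction = 71 / 100 = 0.71
AT VO2 = 43.54 * 0.71
= 30.91 mL/kg/min

30.91 mL/kg/min


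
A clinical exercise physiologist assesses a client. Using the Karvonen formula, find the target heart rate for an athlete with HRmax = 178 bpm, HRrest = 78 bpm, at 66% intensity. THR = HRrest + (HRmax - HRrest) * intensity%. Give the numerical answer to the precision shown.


HRR = 178 - 78 = 100
THR = 78 + 100 * 0.66
= 78 + 66.0
= 144.0 bpm

144.0 bpm


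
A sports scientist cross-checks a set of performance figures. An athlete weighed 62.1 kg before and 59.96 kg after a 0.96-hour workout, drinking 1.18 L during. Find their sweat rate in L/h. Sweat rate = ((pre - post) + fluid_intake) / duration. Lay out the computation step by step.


Body mass change = 2.14 kg
Total sweat loss = 2.14 + 1.18 = 3.32 L
Rate = 3.32 / 0.96 = 3.458 L/h

3.458 L/h


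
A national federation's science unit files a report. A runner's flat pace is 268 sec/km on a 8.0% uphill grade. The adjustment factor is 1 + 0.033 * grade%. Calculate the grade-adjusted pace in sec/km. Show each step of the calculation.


Factor = 1 + 0.033 * 8.0 = 1.264
Adjusted pace = 268 * 1.264
= 338.75 sec/km

338.75 s/km


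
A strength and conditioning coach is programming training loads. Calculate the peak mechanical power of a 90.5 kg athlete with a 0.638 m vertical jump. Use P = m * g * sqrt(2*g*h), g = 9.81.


First, sqrt(2gh) = sqrt(2 * 9.81 * 0.638)
= sqrt(12.51756) = 3.538016 m/s
Power = 90.5 * 9.81 * 3.538016 = 3141.07 W

3141.07 W


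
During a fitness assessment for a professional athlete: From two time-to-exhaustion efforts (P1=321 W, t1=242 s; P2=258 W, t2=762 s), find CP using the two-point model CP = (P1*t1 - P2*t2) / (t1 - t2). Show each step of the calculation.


Work in trial 1 = 77682 J
Work in trial 2 = 196596 J
Delta work = -118914 J
Delta time = -520 s
CP = -118914 / -520 = 228.68 W

228.68 W


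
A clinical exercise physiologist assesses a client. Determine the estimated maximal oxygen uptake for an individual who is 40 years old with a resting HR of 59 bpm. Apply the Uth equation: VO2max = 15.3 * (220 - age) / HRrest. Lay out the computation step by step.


HRmax = 220 - 40 = 180
VO2max = 15.3 * (180 / 59)
= 15.3 * 3.0508
= 46.68 mL/kg/min

46.68 mL/kg/min


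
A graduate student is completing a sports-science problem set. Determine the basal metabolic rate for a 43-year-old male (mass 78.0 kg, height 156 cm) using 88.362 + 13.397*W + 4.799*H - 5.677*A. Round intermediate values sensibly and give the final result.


BMR = 88.362 + 13.397*78.0 + 4.799*156 - 5.677*43
= 1637.86 kcal/day

1637.86 kcal/day


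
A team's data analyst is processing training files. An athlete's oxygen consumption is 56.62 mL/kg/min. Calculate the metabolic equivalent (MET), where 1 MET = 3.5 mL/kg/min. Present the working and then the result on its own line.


MET = VO2 / 3.5
= 56.62 / 3.5
= 16.18 METs

16.18 METs


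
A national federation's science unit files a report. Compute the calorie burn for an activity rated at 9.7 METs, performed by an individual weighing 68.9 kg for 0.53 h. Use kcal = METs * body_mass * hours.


Product of METs and mass = 9.7 * 68.9 = 668.33
Total kcal = 668.33 * 0.53 = 354.21 kcal

354.21 kcal


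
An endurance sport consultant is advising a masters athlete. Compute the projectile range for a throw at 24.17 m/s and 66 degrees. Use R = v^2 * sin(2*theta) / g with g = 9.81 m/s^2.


Two times the angle = 132 degrees
sin(132) = 0.743145
R = 584.1889 * 0.743145 / 9.81 = 44.255 m

44.255 m


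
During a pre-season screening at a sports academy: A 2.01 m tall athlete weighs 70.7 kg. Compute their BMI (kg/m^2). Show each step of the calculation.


height^2 = 4.0401 m^2
BMI = 70.7 / 4.0401 = 17.5 kg/m^2

17.5 kg/m^2


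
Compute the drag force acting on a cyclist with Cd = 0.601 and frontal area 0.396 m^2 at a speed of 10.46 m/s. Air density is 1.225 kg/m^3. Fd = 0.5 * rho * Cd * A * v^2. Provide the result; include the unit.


Step 1: v^2 = 109.4116
Step 2: Fd = 0.5 * 1.225 * 0.601 * 0.396 * 109.4116
= 15.949 N

15.949 N


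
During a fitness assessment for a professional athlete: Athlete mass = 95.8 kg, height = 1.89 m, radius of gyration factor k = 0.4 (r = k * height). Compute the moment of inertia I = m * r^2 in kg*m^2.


r = k * height = 0.4 * 1.89 = 0.756 m
r^2 = 0.756^2 = 0.571536
I = 95.8 * 0.571536 = 54.753 kg*m^2

54.753 kg*m^2


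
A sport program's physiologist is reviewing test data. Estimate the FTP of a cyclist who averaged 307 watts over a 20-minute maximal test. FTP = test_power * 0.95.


FTP = 307 * 0.95 = 291.65 W

291.65 W


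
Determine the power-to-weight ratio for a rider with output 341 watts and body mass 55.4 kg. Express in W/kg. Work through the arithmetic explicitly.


P/W = 341 / 55.4 = 6.155 W/kg

6.155 W/kg


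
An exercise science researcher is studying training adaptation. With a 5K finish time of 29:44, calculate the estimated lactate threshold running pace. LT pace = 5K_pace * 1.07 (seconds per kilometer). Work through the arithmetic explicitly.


Race duration = 1784 s for 5 km
Average pace = 1784 / 5 = 356.8 s/km
LT pace = 356.8 * 1.07
= 381.78 s/km

381.78 s/km


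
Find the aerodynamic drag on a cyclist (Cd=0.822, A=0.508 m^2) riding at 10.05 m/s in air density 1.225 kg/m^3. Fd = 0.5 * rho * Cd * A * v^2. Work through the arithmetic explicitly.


Fd = 0.5 * 1.225 * 0.822 * 0.508 * 10.05^2
= 0.5 * 1.225 * 0.822 * 0.508 * 101.0025
= 25.833 N

25.833 N


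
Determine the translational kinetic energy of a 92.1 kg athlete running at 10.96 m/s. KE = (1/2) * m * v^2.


KE = 0.5 * m * v^2
= 0.5 * 92.1 * 10.96^2
= 0.5 * 92.1 * 120.1216
= 5531.6 J

5531.6 J


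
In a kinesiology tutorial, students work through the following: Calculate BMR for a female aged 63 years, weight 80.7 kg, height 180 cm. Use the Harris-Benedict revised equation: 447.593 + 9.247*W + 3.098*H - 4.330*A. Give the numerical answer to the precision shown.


Substituting values:
W term = 9.247 * 80.7 = 746.2329
H term = 3.098 * 180 = 557.64
A term = 4.330 * 63 = 272.79
BMR = 1478.68 kcal/day

1478.68 kcal/day


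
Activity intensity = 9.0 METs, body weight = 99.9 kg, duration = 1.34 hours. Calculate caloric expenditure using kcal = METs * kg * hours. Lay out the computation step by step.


kcal = 9.0 * 99.9 * 1.34
= 899.1 * 1.34
= 1204.79 kcal

1204.79 kcal


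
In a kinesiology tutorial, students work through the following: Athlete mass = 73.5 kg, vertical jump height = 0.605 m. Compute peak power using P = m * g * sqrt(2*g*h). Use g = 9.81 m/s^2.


sqrt(2 * 9.81 * 0.605) = sqrt(11.8701) = 3.445301 m/s
P = 73.5 * 9.81 * 3.445301
= 2484.18 W

2484.18 W


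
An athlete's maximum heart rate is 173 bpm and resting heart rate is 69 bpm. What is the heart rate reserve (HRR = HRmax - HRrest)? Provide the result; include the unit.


HRR = HRmax - HRrest
= 173 - 69
= 104 bpm

104 bpm


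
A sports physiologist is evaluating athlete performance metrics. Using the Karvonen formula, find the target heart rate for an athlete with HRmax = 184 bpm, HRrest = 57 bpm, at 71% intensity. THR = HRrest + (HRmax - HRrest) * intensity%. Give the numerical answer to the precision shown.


HRR = 184 - 57 = 127
THR = 57 + 127 * 0.71
= 57 + 90.17
= 147.17 bpm

147.17 bpm


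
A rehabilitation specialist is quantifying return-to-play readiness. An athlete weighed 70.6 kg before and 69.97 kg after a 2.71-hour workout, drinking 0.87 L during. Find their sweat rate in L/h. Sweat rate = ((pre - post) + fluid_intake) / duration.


Body mass change = 0.63 kg
Total sweat loss = 0.63 + 0.87 = 1.5 L
Rate = 1.5 / 2.71 = 0.554 L/h

0.554 L/h


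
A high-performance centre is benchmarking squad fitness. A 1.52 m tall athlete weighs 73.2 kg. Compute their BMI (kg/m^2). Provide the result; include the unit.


height^2 = 2.3104 m^2
BMI = 73.2 / 2.3104 = 31.68 kg/m^2

31.68 kg/m^2


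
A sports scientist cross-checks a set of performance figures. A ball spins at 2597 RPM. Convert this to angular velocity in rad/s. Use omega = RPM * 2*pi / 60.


omega = 2597 * 2 * pi / 60
= 2597 * 6.28318531 / 60
= 16317.432 / 60
= 271.957 rad/s

271.957 rad/s


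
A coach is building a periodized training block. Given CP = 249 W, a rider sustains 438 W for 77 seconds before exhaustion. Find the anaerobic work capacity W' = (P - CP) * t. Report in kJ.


Excess power = 438 - 249 = 189 W
Work above CP = 189 * 77 = 14553 J
W' = 14.553 kJ

14.553 kJ


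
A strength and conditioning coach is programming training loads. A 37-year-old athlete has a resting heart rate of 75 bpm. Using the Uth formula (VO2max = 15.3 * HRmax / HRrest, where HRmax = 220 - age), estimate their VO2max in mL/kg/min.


HRmax = 220 - 37 = 183 bpm
Ratio = HRmax / HRrest = 183 / 75 = 2.44
VO2max = 15.3 * 2.44 = 37.33 mL/kg/min

37.33 mL/kg/min


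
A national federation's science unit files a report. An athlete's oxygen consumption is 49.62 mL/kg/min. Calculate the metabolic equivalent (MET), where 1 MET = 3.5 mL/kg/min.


MET = VO2 / 3.5
= 49.62 / 3.5
= 14.18 METs

14.18 METs


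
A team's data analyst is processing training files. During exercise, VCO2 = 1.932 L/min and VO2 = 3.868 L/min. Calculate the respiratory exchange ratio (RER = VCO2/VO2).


RER = VCO2 / VO2
= 1.932 / 3.868
= 0.4995

0.4995


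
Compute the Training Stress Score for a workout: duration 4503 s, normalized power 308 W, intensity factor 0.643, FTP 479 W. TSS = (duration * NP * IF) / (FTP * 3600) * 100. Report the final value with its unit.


Product = 4503 * 308 * 0.643 = 891792.132
Base = 479 * 3600 = 1724400
TSS = 891792.132 / 1724400 * 100 = 51.72

51.72 TSS


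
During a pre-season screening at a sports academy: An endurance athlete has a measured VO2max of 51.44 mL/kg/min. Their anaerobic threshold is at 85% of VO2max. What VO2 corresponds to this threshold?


Anaerobic threshold VO2 = VO2max * 85%
= 51.44 * 0.85
= 43.72 mL/kg/min

43.72 mL/kg/min


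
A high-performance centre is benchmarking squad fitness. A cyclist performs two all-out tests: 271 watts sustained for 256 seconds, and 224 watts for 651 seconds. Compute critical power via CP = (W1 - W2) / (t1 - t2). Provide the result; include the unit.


W1 = P1 * t1 = 271 * 256 = 69376 J
W2 = P2 * t2 = 224 * 651 = 145824 J
CP = (69376 - 145824) / (256 - 651)
= 193.54 W

193.54 W


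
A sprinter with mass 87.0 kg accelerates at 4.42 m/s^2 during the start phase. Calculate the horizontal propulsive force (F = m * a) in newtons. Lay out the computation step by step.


F = m * a
= 87.0 * 4.42
= 384.54 N

384.54 N


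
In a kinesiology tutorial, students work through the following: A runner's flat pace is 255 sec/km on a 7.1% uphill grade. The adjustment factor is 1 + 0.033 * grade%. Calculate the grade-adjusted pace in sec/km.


Factor = 1 + 0.033 * 7.1 = 1.2343
Adjusted pace = 255 * 1.2343
= 314.75 sec/km

314.75 s/km


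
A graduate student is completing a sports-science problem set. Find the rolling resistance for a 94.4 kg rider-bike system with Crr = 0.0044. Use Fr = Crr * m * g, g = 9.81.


m * g = 94.4 * 9.81 = 926.064 N
Fr = 0.0044 * 926.064 = 4.075 N

4.075 N


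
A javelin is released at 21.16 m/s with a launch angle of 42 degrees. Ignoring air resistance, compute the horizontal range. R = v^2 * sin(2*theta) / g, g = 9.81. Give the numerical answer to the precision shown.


Launch speed squared = 447.7456
sin(2 * 42 deg) = 0.994522
Range = 447.7456 * 0.994522 / 9.81
= 45.392 m

45.392 m


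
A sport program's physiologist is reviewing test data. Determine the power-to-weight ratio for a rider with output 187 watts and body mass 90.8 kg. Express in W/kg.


P/W = 187 / 90.8 = 2.059 W/kg

2.059 W/kg


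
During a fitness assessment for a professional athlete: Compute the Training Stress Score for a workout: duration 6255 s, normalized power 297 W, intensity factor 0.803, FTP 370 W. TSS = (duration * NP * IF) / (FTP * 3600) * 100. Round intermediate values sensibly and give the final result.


Product = 6255 * 297 * 0.803 = 1491761.205
Base = 370 * 3600 = 1332000
TSS = 1491761.205 / 1332000 * 100 = 111.99

111.99 TSS


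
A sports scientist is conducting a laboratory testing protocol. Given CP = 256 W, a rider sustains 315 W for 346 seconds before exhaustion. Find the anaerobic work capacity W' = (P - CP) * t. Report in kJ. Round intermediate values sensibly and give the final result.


Excess power = 315 - 256 = 59 W
Work above CP = 59 * 346 = 20414 J
W' = 20.414 kJ

20.414 kJ


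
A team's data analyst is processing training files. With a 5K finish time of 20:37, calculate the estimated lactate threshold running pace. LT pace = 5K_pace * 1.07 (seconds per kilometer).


Race duration = 1237 s for 5 km
Average pace = 1237 / 5 = 247.4 s/km
LT pace = 247.4 * 1.07
= 264.72 s/km

264.72 s/km


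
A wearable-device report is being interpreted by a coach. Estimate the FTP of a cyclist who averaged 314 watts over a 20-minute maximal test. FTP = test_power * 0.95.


FTP = 314 * 0.95 = 298.3 W

298.3 W


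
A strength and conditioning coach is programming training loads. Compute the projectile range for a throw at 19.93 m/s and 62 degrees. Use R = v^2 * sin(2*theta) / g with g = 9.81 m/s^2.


Two times the angle = 124 degrees
sin(124) = 0.829038
R = 397.2049 * 0.829038 / 9.81 = 33.568 m

33.568 m


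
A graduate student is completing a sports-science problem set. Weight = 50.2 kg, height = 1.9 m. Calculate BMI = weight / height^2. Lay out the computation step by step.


height^2 = 1.9^2 = 3.61
BMI = 50.2 / 3.61 = 13.91 kg/m^2

13.91 kg/m^2


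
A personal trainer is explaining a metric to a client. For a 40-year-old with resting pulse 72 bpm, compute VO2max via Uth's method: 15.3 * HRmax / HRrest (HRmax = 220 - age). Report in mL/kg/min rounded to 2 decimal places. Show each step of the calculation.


Step 1: HRmax = 220 - 40 = 180 bpm
Step 2: Ratio = 180 / 72 = 2.5
Step 3: VO2max = 15.3 * 2.5 = 38.25 mL/kg/min

38.25 mL/kg/min


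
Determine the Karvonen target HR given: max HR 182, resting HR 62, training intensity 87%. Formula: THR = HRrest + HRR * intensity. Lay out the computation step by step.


HRR = HRmax - HRrest = 182 - 62 = 120
THR = 62 + 120 * 0.87
= 166.4 bpm

166.4 bpm


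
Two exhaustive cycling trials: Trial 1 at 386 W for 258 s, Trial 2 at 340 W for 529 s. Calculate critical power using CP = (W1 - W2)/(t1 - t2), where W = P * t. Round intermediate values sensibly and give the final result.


W1 = 386 * 258 = 99588 J
W2 = 340 * 529 = 179860 J
CP = (99588 - 179860) / (258 - 529)
= -80272 / -271
= 296.21 W

296.21 W


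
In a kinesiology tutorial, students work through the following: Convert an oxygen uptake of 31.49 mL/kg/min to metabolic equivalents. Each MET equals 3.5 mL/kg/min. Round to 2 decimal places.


One MET = 3.5 mL/kg/min
Number of METs = 31.49 / 3.5
= 9.0 METs

9.0 METs


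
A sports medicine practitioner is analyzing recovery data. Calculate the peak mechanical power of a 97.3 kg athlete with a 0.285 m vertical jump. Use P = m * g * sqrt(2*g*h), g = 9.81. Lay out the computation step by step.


First, sqrt(2gh) = sqrt(2 * 9.81 * 0.285)
= sqrt(5.5917) = 2.364678 m/s
Power = 97.3 * 9.81 * 2.364678 = 2257.12 W

2257.12 W


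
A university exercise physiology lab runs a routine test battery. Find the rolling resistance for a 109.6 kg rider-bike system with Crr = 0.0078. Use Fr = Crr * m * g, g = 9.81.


m * g = 109.6 * 9.81 = 1075.176 N
Fr = 0.0078 * 1075.176 = 8.386 N

8.386 N


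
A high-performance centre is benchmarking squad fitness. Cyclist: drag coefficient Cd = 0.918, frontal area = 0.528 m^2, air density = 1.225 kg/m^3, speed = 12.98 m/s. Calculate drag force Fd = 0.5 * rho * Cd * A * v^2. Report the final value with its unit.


v^2 = 12.98^2 = 168.4804
Fd = 0.5 * 1.225 * 0.918 * 0.528 * 168.4804
= 50.019 N

50.019 N


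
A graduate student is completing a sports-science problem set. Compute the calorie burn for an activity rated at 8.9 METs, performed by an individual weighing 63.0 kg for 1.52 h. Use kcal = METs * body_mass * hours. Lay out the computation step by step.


Product of METs and mass = 8.9 * 63.0 = 560.7
Total kcal = 560.7 * 1.52 = 852.26 kcal

852.26 kcal


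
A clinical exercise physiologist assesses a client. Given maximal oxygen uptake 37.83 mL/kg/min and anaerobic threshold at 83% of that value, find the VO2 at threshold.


Percentage as decimal = 0.83
VO2 at AT = 37.83 * 0.83 = 31.4 mL/kg/min

31.4 mL/kg/min
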